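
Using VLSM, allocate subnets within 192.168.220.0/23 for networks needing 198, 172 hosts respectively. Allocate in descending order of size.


198 hosts -> /24 (254 usable): 192.168.220.0/24
172 hosts -> /24 (254 usable): 192.168.221.0/24
Allocation: 192.168.220.0/24 (198 hosts, 254 usable); 192.168.221.0/24 (172 hosts, 254 usable)


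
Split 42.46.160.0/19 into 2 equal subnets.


New prefix = 19 + 1 = 20
Each subnet has 4096 addresses
  42.46.160.0/20
  42.46.176.0/20
Subnets: 42.46.160.0/20, 42.46.176.0/20


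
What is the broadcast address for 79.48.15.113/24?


Network: 79.48.15.0/24
Host bits = 8
Set all host bits to 1:
Broadcast: 79.48.15.255


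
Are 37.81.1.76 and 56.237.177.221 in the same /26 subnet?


Mask: 255.255.255.192
37.81.1.76 AND mask = 37.81.1.64
56.237.177.221 AND mask = 56.237.177.192
No, different subnets (37.81.1.64 vs 56.237.177.192)


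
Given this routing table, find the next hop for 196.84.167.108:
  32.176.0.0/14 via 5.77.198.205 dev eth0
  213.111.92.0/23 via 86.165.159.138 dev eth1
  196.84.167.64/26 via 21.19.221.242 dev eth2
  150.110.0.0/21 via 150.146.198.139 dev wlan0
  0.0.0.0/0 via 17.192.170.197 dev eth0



Longest prefix match for 196.84.167.108:
  /14 32.176.0.0: no
  /23 213.111.92.0: no
  /26 196.84.167.64: MATCH
  /21 150.110.0.0: no
  /0 0.0.0.0: MATCH
Selected: next-hop 21.19.221.242 via eth2 (matched /26)


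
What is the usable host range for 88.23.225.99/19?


Network: 88.23.224.0
Broadcast: 88.23.255.255
First usable = network + 1
Last usable = broadcast - 1
Range: 88.23.224.1 to 88.23.255.254


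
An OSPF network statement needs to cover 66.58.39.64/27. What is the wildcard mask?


Subnet mask: 255.255.255.224
Wildcard = 255.255.255.255 - subnet mask
255 - 255 = 0
255 - 255 = 0
255 - 255 = 0
255 - 224 = 31
Wildcard: 0.0.0.31


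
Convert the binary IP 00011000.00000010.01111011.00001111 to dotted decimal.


00011000 = 24
00000010 = 2
01111011 = 123
00001111 = 15
IP: 24.2.123.15


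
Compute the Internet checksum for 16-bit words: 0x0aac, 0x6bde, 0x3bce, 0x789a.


Sum all words (with carry folding):
+ 0x0aac = 0x0aac
+ 0x6bde = 0x768a
+ 0x3bce = 0xb258
+ 0x789a = 0x2af3
One's complement: ~0x2af3
Checksum = 0xd50c


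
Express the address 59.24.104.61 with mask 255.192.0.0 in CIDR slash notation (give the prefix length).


Binary: 11111111.11000000.00000000.00000000
Count leading 1s
Prefix: /10


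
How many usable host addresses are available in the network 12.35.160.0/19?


Host bits = 32 - 19 = 13
Total addresses = 2^13 = 8192
Usable = total - 2 (network and broadcast)
Usable hosts: 8190


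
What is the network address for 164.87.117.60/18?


IP:   10100100.01010111.01110101.00111100
Mask: 11111111.11111111.11000000.00000000
AND operation:
Net:  10100100.01010111.01000000.00000000
Network: 164.87.64.0/18


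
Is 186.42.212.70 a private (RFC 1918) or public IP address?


RFC 1918 private ranges:
  10.0.0.0/8 (10.0.0.0 - 10.255.255.255)
  172.16.0.0/12 (172.16.0.0 - 172.31.255.255)
  192.168.0.0/16 (192.168.0.0 - 192.168.255.255)
Public (not in any RFC 1918 range)


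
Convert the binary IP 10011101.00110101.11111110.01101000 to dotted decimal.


10011101 = 157
00110101 = 53
11111110 = 254
01101000 = 104
IP: 157.53.254.104


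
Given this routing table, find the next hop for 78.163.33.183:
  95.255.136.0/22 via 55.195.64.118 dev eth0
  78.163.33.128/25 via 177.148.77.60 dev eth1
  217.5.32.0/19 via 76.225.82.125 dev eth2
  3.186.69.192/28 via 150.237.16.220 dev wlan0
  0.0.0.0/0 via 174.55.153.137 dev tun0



Longest prefix match for 78.163.33.183:
  /22 95.255.136.0: no
  /25 78.163.33.128: MATCH
  /19 217.5.32.0: no
  /28 3.186.69.192: no
  /0 0.0.0.0: MATCH
Selected: next-hop 177.148.77.60 via eth1 (matched /25)


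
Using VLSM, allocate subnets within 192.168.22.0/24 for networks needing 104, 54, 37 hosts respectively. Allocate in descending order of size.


104 hosts -> /25 (126 usable): 192.168.22.0/25
54 hosts -> /26 (62 usable): 192.168.22.128/26
37 hosts -> /26 (62 usable): 192.168.22.192/26
Allocation: 192.168.22.0/25 (104 hosts, 126 usable); 192.168.22.128/26 (54 hosts, 62 usable); 192.168.22.192/26 (37 hosts, 62 usable)


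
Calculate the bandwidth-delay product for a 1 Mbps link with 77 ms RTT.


BDP = bandwidth * RTT
= 1 Mbps * 77 ms
= 1 * 1e6 * 77 / 1000 bits
= 77000 bits
= 9625 bytes
= 9.3994 KB
BDP = 77000 bits (9625 bytes)


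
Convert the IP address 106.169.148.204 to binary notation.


106 = 01101010
169 = 10101001
148 = 10010100
204 = 11001100
Binary: 01101010.10101001.10010100.11001100


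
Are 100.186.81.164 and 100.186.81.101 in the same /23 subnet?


Mask: 255.255.254.0
100.186.81.164 AND mask = 100.186.80.0
100.186.81.101 AND mask = 100.186.80.0
Yes, same subnet (100.186.80.0)


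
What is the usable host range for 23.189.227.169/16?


Network: 23.189.0.0
Broadcast: 23.189.255.255
First usable = network + 1
Last usable = broadcast - 1
Range: 23.189.0.1 to 23.189.255.254


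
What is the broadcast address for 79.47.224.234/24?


Network: 79.47.224.0/24
Host bits = 8
Set all host bits to 1:
Broadcast: 79.47.224.255


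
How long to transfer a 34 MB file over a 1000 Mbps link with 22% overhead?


Effective throughput = 1000 * (1 - 22/100) = 780 Mbps
File size in Mb = 34 * 8 = 272 Mb
Time = 272 / 780
Time = 0.3487 seconds


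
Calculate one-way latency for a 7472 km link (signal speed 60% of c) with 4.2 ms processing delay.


Speed = 0.6 * 3e5 km/s = 180000 km/s
Propagation delay = 7472 / 180000 = 0.0415 s = 41.5111 ms
Processing delay = 4.2 ms
Total one-way latency = 45.7111 ms


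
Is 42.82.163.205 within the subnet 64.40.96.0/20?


Subnet network: 64.40.96.0
Test IP AND mask: 42.82.160.0
No, 42.82.163.205 is not in 64.40.96.0/20


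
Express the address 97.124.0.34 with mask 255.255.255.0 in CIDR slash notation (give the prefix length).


Binary: 11111111.11111111.11111111.00000000
Count leading 1s
Prefix: /24


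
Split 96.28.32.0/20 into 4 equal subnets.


New prefix = 20 + 2 = 22
Each subnet has 1024 addresses
  96.28.32.0/22
  96.28.36.0/22
  96.28.40.0/22
  96.28.44.0/22
Subnets: 96.28.32.0/22, 96.28.36.0/22, 96.28.40.0/22, 96.28.44.0/22


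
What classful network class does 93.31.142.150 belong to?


First octet: 93
Binary: 01011101
0xxxxxxx -> Class A (1-126)
Class A, default mask 255.0.0.0 (/8)


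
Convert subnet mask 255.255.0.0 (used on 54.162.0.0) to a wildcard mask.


Subnet mask: 255.255.0.0
Wildcard = 255.255.255.255 - subnet mask
255 - 255 = 0
255 - 255 = 0
255 - 0 = 255
255 - 0 = 255
Wildcard: 0.0.255.255


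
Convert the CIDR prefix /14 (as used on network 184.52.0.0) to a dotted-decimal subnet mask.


/14 means 14 network bits, 18 host bits
Binary: 11111111111111000000000000000000
Mask: 255.252.0.0


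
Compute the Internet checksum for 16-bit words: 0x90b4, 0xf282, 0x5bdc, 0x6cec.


Sum all words (with carry folding):
+ 0x90b4 = 0x90b4
+ 0xf282 = 0x8337
+ 0x5bdc = 0xdf13
+ 0x6cec = 0x4c00
One's complement: ~0x4c00
Checksum = 0xb3ff


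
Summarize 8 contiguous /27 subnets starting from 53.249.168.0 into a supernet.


Original prefix: /27
Number of subnets: 8 = 2^3
New prefix = 27 - 3 = 24
Supernet: 53.249.168.0/24


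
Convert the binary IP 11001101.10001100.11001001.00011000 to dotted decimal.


11001101 = 205
10001100 = 140
11001001 = 201
00011000 = 24
IP: 205.140.201.24


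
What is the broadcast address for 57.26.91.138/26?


Network: 57.26.91.128/26
Host bits = 6
Set all host bits to 1:
Broadcast: 57.26.91.191


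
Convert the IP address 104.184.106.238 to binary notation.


104 = 01101000
184 = 10111000
106 = 01101010
238 = 11101110
Binary: 01101000.10111000.01101010.11101110


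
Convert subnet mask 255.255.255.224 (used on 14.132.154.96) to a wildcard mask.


Subnet mask: 255.255.255.224
Wildcard = 255.255.255.255 - subnet mask
255 - 255 = 0
255 - 255 = 0
255 - 255 = 0
255 - 224 = 31
Wildcard: 0.0.0.31


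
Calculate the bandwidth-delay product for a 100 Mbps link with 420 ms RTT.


BDP = bandwidth * RTT
= 100 Mbps * 420 ms
= 100 * 1e6 * 420 / 1000 bits
= 42000000 bits
= 5250000 bytes
= 5126.9531 KB
BDP = 42000000 bits (5250000 bytes)


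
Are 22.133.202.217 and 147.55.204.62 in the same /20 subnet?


Mask: 255.255.240.0
22.133.202.217 AND mask = 22.133.192.0
147.55.204.62 AND mask = 147.55.192.0
No, different subnets (22.133.192.0 vs 147.55.192.0)


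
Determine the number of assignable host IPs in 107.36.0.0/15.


Host bits = 32 - 15 = 17
Total addresses = 2^17 = 131072
Usable = total - 2 (network and broadcast)
Usable hosts: 131070


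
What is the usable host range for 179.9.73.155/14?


Network: 179.8.0.0
Broadcast: 179.11.255.255
First usable = network + 1
Last usable = broadcast - 1
Range: 179.8.0.1 to 179.11.255.254


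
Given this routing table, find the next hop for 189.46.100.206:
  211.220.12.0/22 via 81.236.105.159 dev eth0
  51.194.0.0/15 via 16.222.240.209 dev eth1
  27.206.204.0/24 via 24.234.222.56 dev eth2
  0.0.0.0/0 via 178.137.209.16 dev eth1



Longest prefix match for 189.46.100.206:
  /22 211.220.12.0: no
  /15 51.194.0.0: no
  /24 27.206.204.0: no
  /0 0.0.0.0: MATCH
Selected: next-hop 178.137.209.16 via eth1 (matched /0)


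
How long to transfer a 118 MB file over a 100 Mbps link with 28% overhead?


Effective throughput = 100 * (1 - 28/100) = 72 Mbps
File size in Mb = 118 * 8 = 944 Mb
Time = 944 / 72
Time = 13.1111 seconds


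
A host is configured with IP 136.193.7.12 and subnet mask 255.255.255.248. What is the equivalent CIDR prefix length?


Binary: 11111111.11111111.11111111.11111000
Count leading 1s
Prefix: /29


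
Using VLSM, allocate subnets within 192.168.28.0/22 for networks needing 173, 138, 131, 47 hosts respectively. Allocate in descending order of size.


173 hosts -> /24 (254 usable): 192.168.28.0/24
138 hosts -> /24 (254 usable): 192.168.29.0/24
131 hosts -> /24 (254 usable): 192.168.30.0/24
47 hosts -> /26 (62 usable): 192.168.31.0/26
Allocation: 192.168.28.0/24 (173 hosts, 254 usable); 192.168.29.0/24 (138 hosts, 254 usable); 192.168.30.0/24 (131 hosts, 254 usable); 192.168.31.0/26 (47 hosts, 62 usable)


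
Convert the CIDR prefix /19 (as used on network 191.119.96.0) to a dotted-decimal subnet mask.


/19 means 19 network bits, 13 host bits
Binary: 11111111111111111110000000000000
Mask: 255.255.224.0


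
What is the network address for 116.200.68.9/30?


IP:   01110100.11001000.01000100.00001001
Mask: 11111111.11111111.11111111.11111100
AND operation:
Net:  01110100.11001000.01000100.00001000
Network: 116.200.68.8/30


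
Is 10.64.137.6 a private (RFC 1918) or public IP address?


RFC 1918 private ranges:
  10.0.0.0/8 (10.0.0.0 - 10.255.255.255)
  172.16.0.0/12 (172.16.0.0 - 172.31.255.255)
  192.168.0.0/16 (192.168.0.0 - 192.168.255.255)
Private (in 10.0.0.0/8)


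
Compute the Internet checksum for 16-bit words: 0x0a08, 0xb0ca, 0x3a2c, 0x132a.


Sum all words (with carry folding):
+ 0x0a08 = 0x0a08
+ 0xb0ca = 0xbad2
+ 0x3a2c = 0xf4fe
+ 0x132a = 0x0829
One's complement: ~0x0829
Checksum = 0xf7d6


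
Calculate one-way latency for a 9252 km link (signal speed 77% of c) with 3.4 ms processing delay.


Speed = 0.77 * 3e5 km/s = 231000 km/s
Propagation delay = 9252 / 231000 = 0.0401 s = 40.0519 ms
Processing delay = 3.4 ms
Total one-way latency = 43.4519 ms


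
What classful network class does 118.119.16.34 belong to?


First octet: 118
Binary: 01110110
0xxxxxxx -> Class A (1-126)
Class A, default mask 255.0.0.0 (/8)


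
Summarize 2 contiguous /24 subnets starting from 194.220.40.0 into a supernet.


Original prefix: /24
Number of subnets: 2 = 2^1
New prefix = 24 - 1 = 23
Supernet: 194.220.40.0/23


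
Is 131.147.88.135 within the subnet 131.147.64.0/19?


Subnet network: 131.147.64.0
Test IP AND mask: 131.147.64.0
Yes, 131.147.88.135 is in 131.147.64.0/19


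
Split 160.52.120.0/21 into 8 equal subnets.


New prefix = 21 + 3 = 24
Each subnet has 256 addresses
  160.52.120.0/24
  160.52.121.0/24
  160.52.122.0/24
  160.52.123.0/24
  160.52.124.0/24
  160.52.125.0/24
  160.52.126.0/24
  160.52.127.0/24
Subnets: 160.52.120.0/24, 160.52.121.0/24, 160.52.122.0/24, 160.52.123.0/24, 160.52.124.0/24, 160.52.125.0/24, 160.52.126.0/24, 160.52.127.0/24


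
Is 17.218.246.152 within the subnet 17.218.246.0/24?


Subnet network: 17.218.246.0
Test IP AND mask: 17.218.246.0
Yes, 17.218.246.152 is in 17.218.246.0/24


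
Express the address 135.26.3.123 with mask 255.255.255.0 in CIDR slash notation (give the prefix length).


Binary: 11111111.11111111.11111111.00000000
Count leading 1s
Prefix: /24


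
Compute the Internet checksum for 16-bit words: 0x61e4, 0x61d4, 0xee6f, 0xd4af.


Sum all words (with carry folding):
+ 0x61e4 = 0x61e4
+ 0x61d4 = 0xc3b8
+ 0xee6f = 0xb228
+ 0xd4af = 0x86d8
One's complement: ~0x86d8
Checksum = 0x7927


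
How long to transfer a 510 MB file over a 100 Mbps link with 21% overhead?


Effective throughput = 100 * (1 - 21/100) = 79 Mbps
File size in Mb = 510 * 8 = 4080 Mb
Time = 4080 / 79
Time = 51.6456 seconds


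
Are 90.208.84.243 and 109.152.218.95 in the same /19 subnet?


Mask: 255.255.224.0
90.208.84.243 AND mask = 90.208.64.0
109.152.218.95 AND mask = 109.152.192.0
No, different subnets (90.208.64.0 vs 109.152.192.0)


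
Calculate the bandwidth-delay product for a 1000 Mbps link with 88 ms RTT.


BDP = bandwidth * RTT
= 1000 Mbps * 88 ms
= 1000 * 1e6 * 88 / 1000 bits
= 88000000 bits
= 11000000 bytes
= 10742.1875 KB
BDP = 88000000 bits (11000000 bytes)


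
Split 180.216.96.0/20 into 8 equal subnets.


New prefix = 20 + 3 = 23
Each subnet has 512 addresses
  180.216.96.0/23
  180.216.98.0/23
  180.216.100.0/23
  180.216.102.0/23
  180.216.104.0/23
  180.216.106.0/23
  180.216.108.0/23
  180.216.110.0/23
Subnets: 180.216.96.0/23, 180.216.98.0/23, 180.216.100.0/23, 180.216.102.0/23, 180.216.104.0/23, 180.216.106.0/23, 180.216.108.0/23, 180.216.110.0/23


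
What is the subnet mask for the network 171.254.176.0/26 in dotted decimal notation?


/26 means 26 network bits, 6 host bits
Binary: 11111111111111111111111111000000
Mask: 255.255.255.192


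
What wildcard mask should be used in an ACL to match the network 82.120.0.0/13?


Subnet mask: 255.248.0.0
Wildcard = 255.255.255.255 - subnet mask
255 - 255 = 0
255 - 248 = 7
255 - 0 = 255
255 - 0 = 255
Wildcard: 0.7.255.255


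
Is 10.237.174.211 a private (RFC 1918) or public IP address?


RFC 1918 private ranges:
  10.0.0.0/8 (10.0.0.0 - 10.255.255.255)
  172.16.0.0/12 (172.16.0.0 - 172.31.255.255)
  192.168.0.0/16 (192.168.0.0 - 192.168.255.255)
Private (in 10.0.0.0/8)


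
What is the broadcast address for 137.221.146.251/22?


Network: 137.221.144.0/22
Host bits = 10
Set all host bits to 1:
Broadcast: 137.221.147.255


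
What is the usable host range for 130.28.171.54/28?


Network: 130.28.171.48
Broadcast: 130.28.171.63
First usable = network + 1
Last usable = broadcast - 1
Range: 130.28.171.49 to 130.28.171.62


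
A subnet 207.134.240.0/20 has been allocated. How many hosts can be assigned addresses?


Host bits = 32 - 20 = 12
Total addresses = 2^12 = 4096
Usable = total - 2 (network and broadcast)
Usable hosts: 4094


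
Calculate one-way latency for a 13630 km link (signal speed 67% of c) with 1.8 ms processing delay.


Speed = 0.67 * 3e5 km/s = 201000 km/s
Propagation delay = 13630 / 201000 = 0.0678 s = 67.8109 ms
Processing delay = 1.8 ms
Total one-way latency = 69.6109 ms


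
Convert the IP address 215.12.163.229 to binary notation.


215 = 11010111
12 = 00001100
163 = 10100011
229 = 11100101
Binary: 11010111.00001100.10100011.11100101


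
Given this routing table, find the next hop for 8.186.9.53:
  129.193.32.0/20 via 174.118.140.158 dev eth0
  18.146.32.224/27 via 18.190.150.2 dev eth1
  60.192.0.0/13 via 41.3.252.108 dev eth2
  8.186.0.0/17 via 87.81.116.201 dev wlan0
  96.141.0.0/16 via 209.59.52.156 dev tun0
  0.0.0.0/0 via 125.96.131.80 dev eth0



Longest prefix match for 8.186.9.53:
  /20 129.193.32.0: no
  /27 18.146.32.224: no
  /13 60.192.0.0: no
  /17 8.186.0.0: MATCH
  /16 96.141.0.0: no
  /0 0.0.0.0: MATCH
Selected: next-hop 87.81.116.201 via wlan0 (matched /17)


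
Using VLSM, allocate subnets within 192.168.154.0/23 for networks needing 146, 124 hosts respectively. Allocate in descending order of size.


146 hosts -> /24 (254 usable): 192.168.154.0/24
124 hosts -> /25 (126 usable): 192.168.155.0/25
Allocation: 192.168.154.0/24 (146 hosts, 254 usable); 192.168.155.0/25 (124 hosts, 126 usable)


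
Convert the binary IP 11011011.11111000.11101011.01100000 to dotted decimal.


11011011 = 219
11111000 = 248
11101011 = 235
01100000 = 96
IP: 219.248.235.96


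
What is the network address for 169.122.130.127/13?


IP:   10101001.01111010.10000010.01111111
Mask: 11111111.11111000.00000000.00000000
AND operation:
Net:  10101001.01111000.00000000.00000000
Network: 169.120.0.0/13


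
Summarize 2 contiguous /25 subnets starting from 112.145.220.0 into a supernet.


Original prefix: /25
Number of subnets: 2 = 2^1
New prefix = 25 - 1 = 24
Supernet: 112.145.220.0/24


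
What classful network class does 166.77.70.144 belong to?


First octet: 166
Binary: 10100110
10xxxxxx -> Class B (128-191)
Class B, default mask 255.255.0.0 (/16)


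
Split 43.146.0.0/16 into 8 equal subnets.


New prefix = 16 + 3 = 19
Each subnet has 8192 addresses
  43.146.0.0/19
  43.146.32.0/19
  43.146.64.0/19
  43.146.96.0/19
  43.146.128.0/19
  43.146.160.0/19
  43.146.192.0/19
  43.146.224.0/19
Subnets: 43.146.0.0/19, 43.146.32.0/19, 43.146.64.0/19, 43.146.96.0/19, 43.146.128.0/19, 43.146.160.0/19, 43.146.192.0/19, 43.146.224.0/19


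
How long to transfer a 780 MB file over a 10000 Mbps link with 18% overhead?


Effective throughput = 10000 * (1 - 18/100) = 8200 Mbps
File size in Mb = 780 * 8 = 6240 Mb
Time = 6240 / 8200
Time = 0.761 seconds


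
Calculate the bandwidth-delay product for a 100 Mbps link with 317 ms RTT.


BDP = bandwidth * RTT
= 100 Mbps * 317 ms
= 100 * 1e6 * 317 / 1000 bits
= 31700000 bits
= 3962500 bytes
= 3869.6289 KB
BDP = 31700000 bits (3962500 bytes)


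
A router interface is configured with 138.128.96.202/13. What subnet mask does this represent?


/13 means 13 network bits, 19 host bits
Binary: 11111111111110000000000000000000
Mask: 255.248.0.0


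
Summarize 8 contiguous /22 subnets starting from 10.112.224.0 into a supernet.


Original prefix: /22
Number of subnets: 8 = 2^3
New prefix = 22 - 3 = 19
Supernet: 10.112.224.0/19


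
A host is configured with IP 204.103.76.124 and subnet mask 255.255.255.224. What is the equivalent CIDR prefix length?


Binary: 11111111.11111111.11111111.11100000
Count leading 1s
Prefix: /27


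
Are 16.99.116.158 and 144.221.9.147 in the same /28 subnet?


Mask: 255.255.255.240
16.99.116.158 AND mask = 16.99.116.144
144.221.9.147 AND mask = 144.221.9.144
No, different subnets (16.99.116.144 vs 144.221.9.144)


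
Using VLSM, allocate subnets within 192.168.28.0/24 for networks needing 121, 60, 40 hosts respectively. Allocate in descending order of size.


121 hosts -> /25 (126 usable): 192.168.28.0/25
60 hosts -> /26 (62 usable): 192.168.28.128/26
40 hosts -> /26 (62 usable): 192.168.28.192/26
Allocation: 192.168.28.0/25 (121 hosts, 126 usable); 192.168.28.128/26 (60 hosts, 62 usable); 192.168.28.192/26 (40 hosts, 62 usable)


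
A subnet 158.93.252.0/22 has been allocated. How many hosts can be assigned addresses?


Host bits = 32 - 22 = 10
Total addresses = 2^10 = 1024
Usable = total - 2 (network and broadcast)
Usable hosts: 1022


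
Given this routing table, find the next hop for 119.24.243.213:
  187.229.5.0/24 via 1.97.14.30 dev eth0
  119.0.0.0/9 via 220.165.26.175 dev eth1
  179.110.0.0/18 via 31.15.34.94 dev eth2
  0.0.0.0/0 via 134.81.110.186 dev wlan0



Longest prefix match for 119.24.243.213:
  /24 187.229.5.0: no
  /9 119.0.0.0: MATCH
  /18 179.110.0.0: no
  /0 0.0.0.0: MATCH
Selected: next-hop 220.165.26.175 via eth1 (matched /9)


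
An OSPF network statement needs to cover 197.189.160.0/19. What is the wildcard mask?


Subnet mask: 255.255.224.0
Wildcard = 255.255.255.255 - subnet mask
255 - 255 = 0
255 - 255 = 0
255 - 224 = 31
255 - 0 = 255
Wildcard: 0.0.31.255


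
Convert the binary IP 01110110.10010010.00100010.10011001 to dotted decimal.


01110110 = 118
10010010 = 146
00100010 = 34
10011001 = 153
IP: 118.146.34.153


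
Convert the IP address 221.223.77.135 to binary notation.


221 = 11011101
223 = 11011111
77 = 01001101
135 = 10000111
Binary: 11011101.11011111.01001101.10000111


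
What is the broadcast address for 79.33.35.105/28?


Network: 79.33.35.96/28
Host bits = 4
Set all host bits to 1:
Broadcast: 79.33.35.111


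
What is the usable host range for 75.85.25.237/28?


Network: 75.85.25.224
Broadcast: 75.85.25.239
First usable = network + 1
Last usable = broadcast - 1
Range: 75.85.25.225 to 75.85.25.238


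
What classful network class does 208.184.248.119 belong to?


First octet: 208
Binary: 11010000
110xxxxx -> Class C (192-223)
Class C, default mask 255.255.255.0 (/24)


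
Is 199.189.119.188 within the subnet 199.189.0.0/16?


Subnet network: 199.189.0.0
Test IP AND mask: 199.189.0.0
Yes, 199.189.119.188 is in 199.189.0.0/16


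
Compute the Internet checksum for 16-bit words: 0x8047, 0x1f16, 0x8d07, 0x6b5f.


Sum all words (with carry folding):
+ 0x8047 = 0x8047
+ 0x1f16 = 0x9f5d
+ 0x8d07 = 0x2c65
+ 0x6b5f = 0x97c4
One's complement: ~0x97c4
Checksum = 0x683b


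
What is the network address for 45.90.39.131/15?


IP:   00101101.01011010.00100111.10000011
Mask: 11111111.11111110.00000000.00000000
AND operation:
Net:  00101101.01011010.00000000.00000000
Network: 45.90.0.0/15


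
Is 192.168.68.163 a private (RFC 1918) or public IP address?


RFC 1918 private ranges:
  10.0.0.0/8 (10.0.0.0 - 10.255.255.255)
  172.16.0.0/12 (172.16.0.0 - 172.31.255.255)
  192.168.0.0/16 (192.168.0.0 - 192.168.255.255)
Private (in 192.168.0.0/16)


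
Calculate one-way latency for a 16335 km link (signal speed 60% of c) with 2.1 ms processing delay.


Speed = 0.6 * 3e5 km/s = 180000 km/s
Propagation delay = 16335 / 180000 = 0.0907 s = 90.75 ms
Processing delay = 2.1 ms
Total one-way latency = 92.85 ms


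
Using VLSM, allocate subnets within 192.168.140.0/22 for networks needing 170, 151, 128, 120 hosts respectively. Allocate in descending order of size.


170 hosts -> /24 (254 usable): 192.168.140.0/24
151 hosts -> /24 (254 usable): 192.168.141.0/24
128 hosts -> /24 (254 usable): 192.168.142.0/24
120 hosts -> /25 (126 usable): 192.168.143.0/25
Allocation: 192.168.140.0/24 (170 hosts, 254 usable); 192.168.141.0/24 (151 hosts, 254 usable); 192.168.142.0/24 (128 hosts, 254 usable); 192.168.143.0/25 (120 hosts, 126 usable)


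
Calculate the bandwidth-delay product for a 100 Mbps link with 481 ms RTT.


BDP = bandwidth * RTT
= 100 Mbps * 481 ms
= 100 * 1e6 * 481 / 1000 bits
= 48100000 bits
= 6012500 bytes
= 5871.582 KB
BDP = 48100000 bits (6012500 bytes)


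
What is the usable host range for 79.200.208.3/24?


Network: 79.200.208.0
Broadcast: 79.200.208.255
First usable = network + 1
Last usable = broadcast - 1
Range: 79.200.208.1 to 79.200.208.254


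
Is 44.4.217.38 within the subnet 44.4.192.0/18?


Subnet network: 44.4.192.0
Test IP AND mask: 44.4.192.0
Yes, 44.4.217.38 is in 44.4.192.0/18


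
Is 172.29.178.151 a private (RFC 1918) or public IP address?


RFC 1918 private ranges:
  10.0.0.0/8 (10.0.0.0 - 10.255.255.255)
  172.16.0.0/12 (172.16.0.0 - 172.31.255.255)
  192.168.0.0/16 (192.168.0.0 - 192.168.255.255)
Private (in 172.16.0.0/12)


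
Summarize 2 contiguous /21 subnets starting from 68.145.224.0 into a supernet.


Original prefix: /21
Number of subnets: 2 = 2^1
New prefix = 21 - 1 = 20
Supernet: 68.145.224.0/20


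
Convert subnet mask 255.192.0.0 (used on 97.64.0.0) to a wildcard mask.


Subnet mask: 255.192.0.0
Wildcard = 255.255.255.255 - subnet mask
255 - 255 = 0
255 - 192 = 63
255 - 0 = 255
255 - 0 = 255
Wildcard: 0.63.255.255


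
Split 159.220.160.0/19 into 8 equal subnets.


New prefix = 19 + 3 = 22
Each subnet has 1024 addresses
  159.220.160.0/22
  159.220.164.0/22
  159.220.168.0/22
  159.220.172.0/22
  159.220.176.0/22
  159.220.180.0/22
  159.220.184.0/22
  159.220.188.0/22
Subnets: 159.220.160.0/22, 159.220.164.0/22, 159.220.168.0/22, 159.220.172.0/22, 159.220.176.0/22, 159.220.180.0/22, 159.220.184.0/22, 159.220.188.0/22


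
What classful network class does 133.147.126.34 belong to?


First octet: 133
Binary: 10000101
10xxxxxx -> Class B (128-191)
Class B, default mask 255.255.0.0 (/16)


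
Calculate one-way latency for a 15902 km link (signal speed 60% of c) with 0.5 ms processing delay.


Speed = 0.6 * 3e5 km/s = 180000 km/s
Propagation delay = 15902 / 180000 = 0.0883 s = 88.3444 ms
Processing delay = 0.5 ms
Total one-way latency = 88.8444 ms


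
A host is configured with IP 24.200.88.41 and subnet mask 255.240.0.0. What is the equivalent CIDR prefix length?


Binary: 11111111.11110000.00000000.00000000
Count leading 1s
Prefix: /12


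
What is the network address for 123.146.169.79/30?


IP:   01111011.10010010.10101001.01001111
Mask: 11111111.11111111.11111111.11111100
AND operation:
Net:  01111011.10010010.10101001.01001100
Network: 123.146.169.76/30


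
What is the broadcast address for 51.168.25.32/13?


Network: 51.168.0.0/13
Host bits = 19
Set all host bits to 1:
Broadcast: 51.175.255.255


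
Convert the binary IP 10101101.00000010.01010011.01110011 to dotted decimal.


10101101 = 173
00000010 = 2
01010011 = 83
01110011 = 115
IP: 173.2.83.115


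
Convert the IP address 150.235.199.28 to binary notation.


150 = 10010110
235 = 11101011
199 = 11000111
28 = 00011100
Binary: 10010110.11101011.11000111.00011100


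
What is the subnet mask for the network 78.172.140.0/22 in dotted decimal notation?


/22 means 22 network bits, 10 host bits
Binary: 11111111111111111111110000000000
Mask: 255.255.252.0


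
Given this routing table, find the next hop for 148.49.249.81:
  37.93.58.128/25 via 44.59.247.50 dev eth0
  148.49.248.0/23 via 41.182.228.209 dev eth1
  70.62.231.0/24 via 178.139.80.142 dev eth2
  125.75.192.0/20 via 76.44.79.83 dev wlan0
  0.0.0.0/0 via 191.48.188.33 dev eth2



Longest prefix match for 148.49.249.81:
  /25 37.93.58.128: no
  /23 148.49.248.0: MATCH
  /24 70.62.231.0: no
  /20 125.75.192.0: no
  /0 0.0.0.0: MATCH
Selected: next-hop 41.182.228.209 via eth1 (matched /23)


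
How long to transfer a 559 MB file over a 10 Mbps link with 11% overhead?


Effective throughput = 10 * (1 - 11/100) = 8.9 Mbps
File size in Mb = 559 * 8 = 4472 Mb
Time = 4472 / 8.9
Time = 502.4719 seconds


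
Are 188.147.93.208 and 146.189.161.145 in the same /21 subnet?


Mask: 255.255.248.0
188.147.93.208 AND mask = 188.147.88.0
146.189.161.145 AND mask = 146.189.160.0
No, different subnets (188.147.88.0 vs 146.189.160.0)


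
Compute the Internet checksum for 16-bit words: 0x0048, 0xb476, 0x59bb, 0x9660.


Sum all words (with carry folding):
+ 0x0048 = 0x0048
+ 0xb476 = 0xb4be
+ 0x59bb = 0x0e7a
+ 0x9660 = 0xa4da
One's complement: ~0xa4da
Checksum = 0x5b25


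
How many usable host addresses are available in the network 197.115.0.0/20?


Host bits = 32 - 20 = 12
Total addresses = 2^12 = 4096
Usable = total - 2 (network and broadcast)
Usable hosts: 4094


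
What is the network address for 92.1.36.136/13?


IP:   01011100.00000001.00100100.10001000
Mask: 11111111.11111000.00000000.00000000
AND operation:
Net:  01011100.00000000.00000000.00000000
Network: 92.0.0.0/13


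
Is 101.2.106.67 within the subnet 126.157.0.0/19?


Subnet network: 126.157.0.0
Test IP AND mask: 101.2.96.0
No, 101.2.106.67 is not in 126.157.0.0/19


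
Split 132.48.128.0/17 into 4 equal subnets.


New prefix = 17 + 2 = 19
Each subnet has 8192 addresses
  132.48.128.0/19
  132.48.160.0/19
  132.48.192.0/19
  132.48.224.0/19
Subnets: 132.48.128.0/19, 132.48.160.0/19, 132.48.192.0/19, 132.48.224.0/19


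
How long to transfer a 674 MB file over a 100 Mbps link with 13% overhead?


Effective throughput = 100 * (1 - 13/100) = 87 Mbps
File size in Mb = 674 * 8 = 5392 Mb
Time = 5392 / 87
Time = 61.977 seconds


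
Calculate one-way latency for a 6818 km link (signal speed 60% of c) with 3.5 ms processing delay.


Speed = 0.6 * 3e5 km/s = 180000 km/s
Propagation delay = 6818 / 180000 = 0.0379 s = 37.8778 ms
Processing delay = 3.5 ms
Total one-way latency = 41.3778 ms


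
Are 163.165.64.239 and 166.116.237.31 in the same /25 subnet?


Mask: 255.255.255.128
163.165.64.239 AND mask = 163.165.64.128
166.116.237.31 AND mask = 166.116.237.0
No, different subnets (163.165.64.128 vs 166.116.237.0)


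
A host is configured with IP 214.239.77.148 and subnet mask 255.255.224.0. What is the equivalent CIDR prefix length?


Binary: 11111111.11111111.11100000.00000000
Count leading 1s
Prefix: /19


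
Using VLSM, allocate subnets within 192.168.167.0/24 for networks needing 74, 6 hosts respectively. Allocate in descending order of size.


74 hosts -> /25 (126 usable): 192.168.167.0/25
6 hosts -> /29 (6 usable): 192.168.167.128/29
Allocation: 192.168.167.0/25 (74 hosts, 126 usable); 192.168.167.128/29 (6 hosts, 6 usable)


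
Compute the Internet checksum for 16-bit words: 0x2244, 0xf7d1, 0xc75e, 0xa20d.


Sum all words (with carry folding):
+ 0x2244 = 0x2244
+ 0xf7d1 = 0x1a16
+ 0xc75e = 0xe174
+ 0xa20d = 0x8382
One's complement: ~0x8382
Checksum = 0x7c7d


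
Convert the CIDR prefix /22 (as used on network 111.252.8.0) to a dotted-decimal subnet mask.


/22 means 22 network bits, 10 host bits
Binary: 11111111111111111111110000000000
Mask: 255.255.252.0


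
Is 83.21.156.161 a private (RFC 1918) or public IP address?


RFC 1918 private ranges:
  10.0.0.0/8 (10.0.0.0 - 10.255.255.255)
  172.16.0.0/12 (172.16.0.0 - 172.31.255.255)
  192.168.0.0/16 (192.168.0.0 - 192.168.255.255)
Public (not in any RFC 1918 range)


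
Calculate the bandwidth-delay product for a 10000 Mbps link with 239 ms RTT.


BDP = bandwidth * RTT
= 10000 Mbps * 239 ms
= 10000 * 1e6 * 239 / 1000 bits
= 2390000000 bits
= 298750000 bytes
= 291748.0469 KB
BDP = 2390000000 bits (298750000 bytes)


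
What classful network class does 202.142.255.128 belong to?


First octet: 202
Binary: 11001010
110xxxxx -> Class C (192-223)
Class C, default mask 255.255.255.0 (/24)


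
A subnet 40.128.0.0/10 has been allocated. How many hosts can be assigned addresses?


Host bits = 32 - 10 = 22
Total addresses = 2^22 = 4194304
Usable = total - 2 (network and broadcast)
Usable hosts: 4194302


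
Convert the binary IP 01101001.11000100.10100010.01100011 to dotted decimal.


01101001 = 105
11000100 = 196
10100010 = 162
01100011 = 99
IP: 105.196.162.99


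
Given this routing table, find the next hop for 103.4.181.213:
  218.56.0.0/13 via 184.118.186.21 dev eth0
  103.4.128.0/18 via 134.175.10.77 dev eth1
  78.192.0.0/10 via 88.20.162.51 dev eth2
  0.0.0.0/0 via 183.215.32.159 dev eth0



Longest prefix match for 103.4.181.213:
  /13 218.56.0.0: no
  /18 103.4.128.0: MATCH
  /10 78.192.0.0: no
  /0 0.0.0.0: MATCH
Selected: next-hop 134.175.10.77 via eth1 (matched /18)


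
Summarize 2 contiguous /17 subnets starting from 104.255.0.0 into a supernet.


Original prefix: /17
Number of subnets: 2 = 2^1
New prefix = 17 - 1 = 16
Supernet: 104.255.0.0/16


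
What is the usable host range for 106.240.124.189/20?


Network: 106.240.112.0
Broadcast: 106.240.127.255
First usable = network + 1
Last usable = broadcast - 1
Range: 106.240.112.1 to 106.240.127.254


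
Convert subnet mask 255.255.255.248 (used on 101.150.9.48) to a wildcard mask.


Subnet mask: 255.255.255.248
Wildcard = 255.255.255.255 - subnet mask
255 - 255 = 0
255 - 255 = 0
255 - 255 = 0
255 - 248 = 7
Wildcard: 0.0.0.7


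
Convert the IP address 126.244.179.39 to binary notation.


126 = 01111110
244 = 11110100
179 = 10110011
39 = 00100111
Binary: 01111110.11110100.10110011.00100111


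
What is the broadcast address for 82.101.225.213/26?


Network: 82.101.225.192/26
Host bits = 6
Set all host bits to 1:
Broadcast: 82.101.225.255


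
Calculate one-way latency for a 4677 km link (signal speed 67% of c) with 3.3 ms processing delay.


Speed = 0.67 * 3e5 km/s = 201000 km/s
Propagation delay = 4677 / 201000 = 0.0233 s = 23.2687 ms
Processing delay = 3.3 ms
Total one-way latency = 26.5687 ms


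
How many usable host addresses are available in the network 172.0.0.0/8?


Host bits = 32 - 8 = 24
Total addresses = 2^24 = 16777216
Usable = total - 2 (network and broadcast)
Usable hosts: 16777214


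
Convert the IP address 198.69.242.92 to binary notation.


198 = 11000110
69 = 01000101
242 = 11110010
92 = 01011100
Binary: 11000110.01000101.11110010.01011100


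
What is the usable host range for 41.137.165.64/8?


Network: 41.0.0.0
Broadcast: 41.255.255.255
First usable = network + 1
Last usable = broadcast - 1
Range: 41.0.0.1 to 41.255.255.254


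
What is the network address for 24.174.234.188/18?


IP:   00011000.10101110.11101010.10111100
Mask: 11111111.11111111.11000000.00000000
AND operation:
Net:  00011000.10101110.11000000.00000000
Network: 24.174.192.0/18


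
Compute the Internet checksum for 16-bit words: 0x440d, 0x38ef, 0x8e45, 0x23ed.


Sum all words (with carry folding):
+ 0x440d = 0x440d
+ 0x38ef = 0x7cfc
+ 0x8e45 = 0x0b42
+ 0x23ed = 0x2f2f
One's complement: ~0x2f2f
Checksum = 0xd0d0


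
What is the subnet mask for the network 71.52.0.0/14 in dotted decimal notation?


/14 means 14 network bits, 18 host bits
Binary: 11111111111111000000000000000000
Mask: 255.252.0.0


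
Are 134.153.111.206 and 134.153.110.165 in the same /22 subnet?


Mask: 255.255.252.0
134.153.111.206 AND mask = 134.153.108.0
134.153.110.165 AND mask = 134.153.108.0
Yes, same subnet (134.153.108.0)


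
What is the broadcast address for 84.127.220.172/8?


Network: 84.0.0.0/8
Host bits = 24
Set all host bits to 1:
Broadcast: 84.255.255.255


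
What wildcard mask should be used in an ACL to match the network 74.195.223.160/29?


Subnet mask: 255.255.255.248
Wildcard = 255.255.255.255 - subnet mask
255 - 255 = 0
255 - 255 = 0
255 - 255 = 0
255 - 248 = 7
Wildcard: 0.0.0.7


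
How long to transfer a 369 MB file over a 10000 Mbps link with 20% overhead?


Effective throughput = 10000 * (1 - 20/100) = 8000 Mbps
File size in Mb = 369 * 8 = 2952 Mb
Time = 2952 / 8000
Time = 0.369 seconds


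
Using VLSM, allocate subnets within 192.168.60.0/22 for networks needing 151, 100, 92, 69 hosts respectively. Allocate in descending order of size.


151 hosts -> /24 (254 usable): 192.168.60.0/24
100 hosts -> /25 (126 usable): 192.168.61.0/25
92 hosts -> /25 (126 usable): 192.168.61.128/25
69 hosts -> /25 (126 usable): 192.168.62.0/25
Allocation: 192.168.60.0/24 (151 hosts, 254 usable); 192.168.61.0/25 (100 hosts, 126 usable); 192.168.61.128/25 (92 hosts, 126 usable); 192.168.62.0/25 (69 hosts, 126 usable)


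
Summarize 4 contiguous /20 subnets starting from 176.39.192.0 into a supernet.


Original prefix: /20
Number of subnets: 4 = 2^2
New prefix = 20 - 2 = 18
Supernet: 176.39.192.0/18


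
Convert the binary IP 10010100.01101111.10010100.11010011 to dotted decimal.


10010100 = 148
01101111 = 111
10010100 = 148
11010011 = 211
IP: 148.111.148.211


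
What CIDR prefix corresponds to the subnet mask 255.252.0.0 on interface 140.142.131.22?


Binary: 11111111.11111100.00000000.00000000
Count leading 1s
Prefix: /14


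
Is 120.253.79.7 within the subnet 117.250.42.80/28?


Subnet network: 117.250.42.80
Test IP AND mask: 120.253.79.0
No, 120.253.79.7 is not in 117.250.42.80/28


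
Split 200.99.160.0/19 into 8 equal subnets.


New prefix = 19 + 3 = 22
Each subnet has 1024 addresses
  200.99.160.0/22
  200.99.164.0/22
  200.99.168.0/22
  200.99.172.0/22
  200.99.176.0/22
  200.99.180.0/22
  200.99.184.0/22
  200.99.188.0/22
Subnets: 200.99.160.0/22, 200.99.164.0/22, 200.99.168.0/22, 200.99.172.0/22, 200.99.176.0/22, 200.99.180.0/22, 200.99.184.0/22, 200.99.188.0/22


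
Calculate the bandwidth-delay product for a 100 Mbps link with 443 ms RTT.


BDP = bandwidth * RTT
= 100 Mbps * 443 ms
= 100 * 1e6 * 443 / 1000 bits
= 44300000 bits
= 5537500 bytes
= 5407.7148 KB
BDP = 44300000 bits (5537500 bytes)


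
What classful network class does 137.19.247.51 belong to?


First octet: 137
Binary: 10001001
10xxxxxx -> Class B (128-191)
Class B, default mask 255.255.0.0 (/16)


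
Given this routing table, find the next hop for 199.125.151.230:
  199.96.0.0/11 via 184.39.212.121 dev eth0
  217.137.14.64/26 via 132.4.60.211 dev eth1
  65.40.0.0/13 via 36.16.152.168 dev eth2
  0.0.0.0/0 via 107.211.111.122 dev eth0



Longest prefix match for 199.125.151.230:
  /11 199.96.0.0: MATCH
  /26 217.137.14.64: no
  /13 65.40.0.0: no
  /0 0.0.0.0: MATCH
Selected: next-hop 184.39.212.121 via eth0 (matched /11)


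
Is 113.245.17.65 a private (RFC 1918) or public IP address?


RFC 1918 private ranges:
  10.0.0.0/8 (10.0.0.0 - 10.255.255.255)
  172.16.0.0/12 (172.16.0.0 - 172.31.255.255)
  192.168.0.0/16 (192.168.0.0 - 192.168.255.255)
Public (not in any RFC 1918 range)


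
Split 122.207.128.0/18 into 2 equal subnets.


New prefix = 18 + 1 = 19
Each subnet has 8192 addresses
  122.207.128.0/19
  122.207.160.0/19
Subnets: 122.207.128.0/19, 122.207.160.0/19


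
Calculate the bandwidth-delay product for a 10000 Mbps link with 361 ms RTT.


BDP = bandwidth * RTT
= 10000 Mbps * 361 ms
= 10000 * 1e6 * 361 / 1000 bits
= 3610000000 bits
= 451250000 bytes
= 440673.8281 KB
BDP = 3610000000 bits (451250000 bytes)


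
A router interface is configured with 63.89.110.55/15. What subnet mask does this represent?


/15 means 15 network bits, 17 host bits
Binary: 11111111111111100000000000000000
Mask: 255.254.0.0


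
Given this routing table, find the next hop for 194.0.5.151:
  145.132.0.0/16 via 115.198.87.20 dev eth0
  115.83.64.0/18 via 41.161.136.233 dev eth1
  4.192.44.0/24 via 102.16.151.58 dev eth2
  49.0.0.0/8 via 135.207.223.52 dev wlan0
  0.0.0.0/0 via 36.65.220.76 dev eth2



Longest prefix match for 194.0.5.151:
  /16 145.132.0.0: no
  /18 115.83.64.0: no
  /24 4.192.44.0: no
  /8 49.0.0.0: no
  /0 0.0.0.0: MATCH
Selected: next-hop 36.65.220.76 via eth2 (matched /0)


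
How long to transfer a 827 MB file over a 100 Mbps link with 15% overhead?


Effective throughput = 100 * (1 - 15/100) = 85 Mbps
File size in Mb = 827 * 8 = 6616 Mb
Time = 6616 / 85
Time = 77.8353 seconds


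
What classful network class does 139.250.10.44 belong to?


First octet: 139
Binary: 10001011
10xxxxxx -> Class B (128-191)
Class B, default mask 255.255.0.0 (/16)


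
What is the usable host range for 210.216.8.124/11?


Network: 210.192.0.0
Broadcast: 210.223.255.255
First usable = network + 1
Last usable = broadcast - 1
Range: 210.192.0.1 to 210.223.255.254


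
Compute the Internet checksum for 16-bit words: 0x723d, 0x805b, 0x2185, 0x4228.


Sum all words (with carry folding):
+ 0x723d = 0x723d
+ 0x805b = 0xf298
+ 0x2185 = 0x141e
+ 0x4228 = 0x5646
One's complement: ~0x5646
Checksum = 0xa9b9


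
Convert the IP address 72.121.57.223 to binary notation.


72 = 01001000
121 = 01111001
57 = 00111001
223 = 11011111
Binary: 01001000.01111001.00111001.11011111
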